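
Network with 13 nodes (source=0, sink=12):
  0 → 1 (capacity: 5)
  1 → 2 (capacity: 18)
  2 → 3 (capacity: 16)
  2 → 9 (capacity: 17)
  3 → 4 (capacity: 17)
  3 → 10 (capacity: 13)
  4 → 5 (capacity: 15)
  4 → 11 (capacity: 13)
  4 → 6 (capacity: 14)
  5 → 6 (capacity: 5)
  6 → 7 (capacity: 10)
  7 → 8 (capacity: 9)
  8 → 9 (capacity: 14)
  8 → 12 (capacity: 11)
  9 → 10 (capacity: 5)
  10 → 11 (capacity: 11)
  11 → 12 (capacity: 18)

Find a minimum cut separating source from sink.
Min cut value = 5, edges: (0,1)

Min cut value: 5
Partition: S = [0], T = [1, 2, 3, 4, 5, 6, 7, 8, 9, 10, 11, 12]
Cut edges: (0,1)

By max-flow min-cut theorem, max flow = min cut = 5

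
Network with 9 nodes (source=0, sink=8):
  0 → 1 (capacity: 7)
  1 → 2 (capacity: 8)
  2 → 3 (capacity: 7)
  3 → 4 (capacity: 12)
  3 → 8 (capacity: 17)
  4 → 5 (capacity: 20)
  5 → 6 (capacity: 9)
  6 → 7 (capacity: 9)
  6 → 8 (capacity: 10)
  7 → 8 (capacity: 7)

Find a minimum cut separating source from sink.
Min cut value = 7, edges: (2,3)

Min cut value: 7
Partition: S = [0, 1, 2], T = [3, 4, 5, 6, 7, 8]
Cut edges: (2,3)

By max-flow min-cut theorem, max flow = min cut = 7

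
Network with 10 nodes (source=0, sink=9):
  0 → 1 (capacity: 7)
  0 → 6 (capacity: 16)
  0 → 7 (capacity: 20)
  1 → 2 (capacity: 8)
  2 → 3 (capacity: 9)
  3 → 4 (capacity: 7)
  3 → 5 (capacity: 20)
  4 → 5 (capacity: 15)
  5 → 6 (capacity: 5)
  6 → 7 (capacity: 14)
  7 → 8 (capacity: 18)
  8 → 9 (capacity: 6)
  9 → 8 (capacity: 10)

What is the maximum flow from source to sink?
Maximum flow = 6

Max flow: 6

Flow assignment:
  0 → 1: 5/7
  0 → 6: 1/16
  1 → 2: 5/8
  2 → 3: 5/9
  3 → 5: 5/20
  5 → 6: 5/5
  6 → 7: 6/14
  7 → 8: 6/18
  8 → 9: 6/6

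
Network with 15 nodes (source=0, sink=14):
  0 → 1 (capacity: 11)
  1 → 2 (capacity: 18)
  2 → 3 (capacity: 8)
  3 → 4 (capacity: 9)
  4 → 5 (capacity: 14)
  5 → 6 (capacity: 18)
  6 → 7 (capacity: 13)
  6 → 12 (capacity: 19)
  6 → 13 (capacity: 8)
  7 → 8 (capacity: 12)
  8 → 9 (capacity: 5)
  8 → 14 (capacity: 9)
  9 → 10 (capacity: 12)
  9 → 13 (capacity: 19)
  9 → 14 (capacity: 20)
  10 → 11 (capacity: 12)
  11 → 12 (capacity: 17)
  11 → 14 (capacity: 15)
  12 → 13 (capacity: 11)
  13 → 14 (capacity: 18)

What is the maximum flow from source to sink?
Maximum flow = 8

Max flow: 8

Flow assignment:
  0 → 1: 8/11
  1 → 2: 8/18
  2 → 3: 8/8
  3 → 4: 8/9
  4 → 5: 8/14
  5 → 6: 8/18
  6 → 13: 8/8
  13 → 14: 8/18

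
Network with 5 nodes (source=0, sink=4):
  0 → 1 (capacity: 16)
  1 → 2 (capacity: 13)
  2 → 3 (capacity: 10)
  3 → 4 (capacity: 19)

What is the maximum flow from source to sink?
Maximum flow = 10

Max flow: 10

Flow assignment:
  0 → 1: 10/16
  1 → 2: 10/13
  2 → 3: 10/10
  3 → 4: 10/19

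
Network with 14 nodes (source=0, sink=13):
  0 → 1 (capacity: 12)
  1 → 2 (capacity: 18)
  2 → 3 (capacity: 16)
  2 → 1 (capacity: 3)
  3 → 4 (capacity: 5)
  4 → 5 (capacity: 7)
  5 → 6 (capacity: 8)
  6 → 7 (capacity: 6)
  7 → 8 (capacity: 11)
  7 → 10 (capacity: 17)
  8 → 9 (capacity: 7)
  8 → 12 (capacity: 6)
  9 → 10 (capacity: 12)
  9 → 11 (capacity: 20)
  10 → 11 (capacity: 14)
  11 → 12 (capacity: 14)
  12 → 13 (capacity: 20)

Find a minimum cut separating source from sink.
Min cut value = 5, edges: (3,4)

Min cut value: 5
Partition: S = [0, 1, 2, 3], T = [4, 5, 6, 7, 8, 9, 10, 11, 12, 13]
Cut edges: (3,4)

By max-flow min-cut theorem, max flow = min cut = 5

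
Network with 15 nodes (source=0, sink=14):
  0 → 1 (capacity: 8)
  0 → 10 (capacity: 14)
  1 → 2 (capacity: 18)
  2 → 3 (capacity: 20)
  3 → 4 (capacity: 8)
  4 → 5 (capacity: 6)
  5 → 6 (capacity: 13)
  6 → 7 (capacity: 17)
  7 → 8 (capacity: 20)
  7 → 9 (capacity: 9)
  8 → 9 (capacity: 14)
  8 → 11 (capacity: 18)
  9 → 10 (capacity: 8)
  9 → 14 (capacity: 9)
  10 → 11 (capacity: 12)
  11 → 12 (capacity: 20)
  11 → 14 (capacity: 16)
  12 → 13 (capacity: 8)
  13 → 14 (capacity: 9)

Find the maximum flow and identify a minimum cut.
Max flow = 18, Min cut edges: (4,5), (10,11)

Maximum flow: 18
Minimum cut: (4,5), (10,11)
Partition: S = [0, 1, 2, 3, 4, 10], T = [5, 6, 7, 8, 9, 11, 12, 13, 14]

Max-flow min-cut theorem verified: both equal 18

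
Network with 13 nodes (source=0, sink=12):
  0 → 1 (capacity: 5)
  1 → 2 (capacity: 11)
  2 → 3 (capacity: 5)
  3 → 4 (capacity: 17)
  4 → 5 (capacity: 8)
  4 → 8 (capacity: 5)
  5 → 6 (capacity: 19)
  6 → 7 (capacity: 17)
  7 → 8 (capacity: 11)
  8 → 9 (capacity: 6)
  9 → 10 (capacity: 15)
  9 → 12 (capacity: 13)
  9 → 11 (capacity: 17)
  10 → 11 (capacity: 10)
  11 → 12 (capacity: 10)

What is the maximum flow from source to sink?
Maximum flow = 5

Max flow: 5

Flow assignment:
  0 → 1: 5/5
  1 → 2: 5/11
  2 → 3: 5/5
  3 → 4: 5/17
  4 → 8: 5/5
  8 → 9: 5/6
  9 → 12: 5/13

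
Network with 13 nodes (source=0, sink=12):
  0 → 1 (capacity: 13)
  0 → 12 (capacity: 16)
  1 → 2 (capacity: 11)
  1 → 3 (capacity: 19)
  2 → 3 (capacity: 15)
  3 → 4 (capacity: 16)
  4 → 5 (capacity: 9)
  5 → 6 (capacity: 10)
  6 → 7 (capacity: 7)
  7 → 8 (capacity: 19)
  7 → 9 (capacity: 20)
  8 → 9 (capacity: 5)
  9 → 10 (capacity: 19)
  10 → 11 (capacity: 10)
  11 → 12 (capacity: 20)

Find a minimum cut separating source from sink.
Min cut value = 23, edges: (0,12), (6,7)

Min cut value: 23
Partition: S = [0, 1, 2, 3, 4, 5, 6], T = [7, 8, 9, 10, 11, 12]
Cut edges: (0,12), (6,7)

By max-flow min-cut theorem, max flow = min cut = 23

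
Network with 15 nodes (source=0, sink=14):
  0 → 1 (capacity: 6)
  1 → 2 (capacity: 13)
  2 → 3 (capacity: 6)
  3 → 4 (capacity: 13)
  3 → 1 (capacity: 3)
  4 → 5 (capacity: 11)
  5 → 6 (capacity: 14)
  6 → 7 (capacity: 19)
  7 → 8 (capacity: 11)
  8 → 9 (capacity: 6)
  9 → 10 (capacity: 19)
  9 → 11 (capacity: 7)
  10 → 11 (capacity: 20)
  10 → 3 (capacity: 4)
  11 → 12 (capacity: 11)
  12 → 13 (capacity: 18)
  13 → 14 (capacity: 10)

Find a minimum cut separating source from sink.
Min cut value = 6, edges: (8,9)

Min cut value: 6
Partition: S = [0, 1, 2, 3, 4, 5, 6, 7, 8], T = [9, 10, 11, 12, 13, 14]
Cut edges: (8,9)

By max-flow min-cut theorem, max flow = min cut = 6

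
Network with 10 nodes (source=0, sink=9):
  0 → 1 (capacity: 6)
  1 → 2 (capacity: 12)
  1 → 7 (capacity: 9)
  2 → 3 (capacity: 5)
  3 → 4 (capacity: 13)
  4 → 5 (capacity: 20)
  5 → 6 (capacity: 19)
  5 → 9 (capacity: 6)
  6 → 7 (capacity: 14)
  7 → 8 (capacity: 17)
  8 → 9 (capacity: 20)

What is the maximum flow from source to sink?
Maximum flow = 6

Max flow: 6

Flow assignment:
  0 → 1: 6/6
  1 → 7: 6/9
  7 → 8: 6/17
  8 → 9: 6/20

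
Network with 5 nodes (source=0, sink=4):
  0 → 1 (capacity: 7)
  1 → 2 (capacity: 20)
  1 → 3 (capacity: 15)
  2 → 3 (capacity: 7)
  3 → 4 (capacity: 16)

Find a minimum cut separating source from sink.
Min cut value = 7, edges: (0,1)

Min cut value: 7
Partition: S = [0], T = [1, 2, 3, 4]
Cut edges: (0,1)

By max-flow min-cut theorem, max flow = min cut = 7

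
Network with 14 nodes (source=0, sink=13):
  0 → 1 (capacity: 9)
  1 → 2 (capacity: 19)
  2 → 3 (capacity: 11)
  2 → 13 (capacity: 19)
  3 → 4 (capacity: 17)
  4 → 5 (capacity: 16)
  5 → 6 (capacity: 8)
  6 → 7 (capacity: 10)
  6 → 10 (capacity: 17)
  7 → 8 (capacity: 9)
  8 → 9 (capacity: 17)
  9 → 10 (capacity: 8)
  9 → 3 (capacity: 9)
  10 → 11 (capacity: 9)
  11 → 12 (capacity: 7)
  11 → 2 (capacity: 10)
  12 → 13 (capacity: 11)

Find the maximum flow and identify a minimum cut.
Max flow = 9, Min cut edges: (0,1)

Maximum flow: 9
Minimum cut: (0,1)
Partition: S = [0], T = [1, 2, 3, 4, 5, 6, 7, 8, 9, 10, 11, 12, 13]

Max-flow min-cut theorem verified: both equal 9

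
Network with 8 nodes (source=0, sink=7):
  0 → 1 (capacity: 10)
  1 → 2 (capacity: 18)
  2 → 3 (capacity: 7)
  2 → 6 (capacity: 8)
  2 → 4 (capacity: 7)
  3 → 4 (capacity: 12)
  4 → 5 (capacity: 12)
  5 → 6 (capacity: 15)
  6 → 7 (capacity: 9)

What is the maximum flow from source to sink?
Maximum flow = 9

Max flow: 9

Flow assignment:
  0 → 1: 9/10
  1 → 2: 9/18
  2 → 6: 7/8
  2 → 4: 2/7
  4 → 5: 2/12
  5 → 6: 2/15
  6 → 7: 9/9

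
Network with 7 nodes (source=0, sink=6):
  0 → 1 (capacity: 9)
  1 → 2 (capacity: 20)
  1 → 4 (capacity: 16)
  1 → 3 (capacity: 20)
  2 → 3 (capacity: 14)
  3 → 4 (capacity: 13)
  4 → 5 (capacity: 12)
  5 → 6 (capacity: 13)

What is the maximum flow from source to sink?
Maximum flow = 9

Max flow: 9

Flow assignment:
  0 → 1: 9/9
  1 → 4: 9/16
  4 → 5: 9/12
  5 → 6: 9/13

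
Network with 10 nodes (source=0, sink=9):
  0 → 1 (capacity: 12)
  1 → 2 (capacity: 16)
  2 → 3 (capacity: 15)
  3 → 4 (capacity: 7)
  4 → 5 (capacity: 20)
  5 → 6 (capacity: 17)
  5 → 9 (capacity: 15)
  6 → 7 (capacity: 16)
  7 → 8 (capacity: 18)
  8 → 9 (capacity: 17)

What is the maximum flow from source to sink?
Maximum flow = 7

Max flow: 7

Flow assignment:
  0 → 1: 7/12
  1 → 2: 7/16
  2 → 3: 7/15
  3 → 4: 7/7
  4 → 5: 7/20
  5 → 9: 7/15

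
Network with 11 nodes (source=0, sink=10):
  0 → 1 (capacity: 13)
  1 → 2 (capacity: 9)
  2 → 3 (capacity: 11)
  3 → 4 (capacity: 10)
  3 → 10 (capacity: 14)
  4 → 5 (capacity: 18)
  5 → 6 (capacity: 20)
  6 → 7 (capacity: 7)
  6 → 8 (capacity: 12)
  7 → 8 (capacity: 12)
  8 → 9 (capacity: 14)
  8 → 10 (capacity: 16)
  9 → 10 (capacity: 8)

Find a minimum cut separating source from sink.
Min cut value = 9, edges: (1,2)

Min cut value: 9
Partition: S = [0, 1], T = [2, 3, 4, 5, 6, 7, 8, 9, 10]
Cut edges: (1,2)

By max-flow min-cut theorem, max flow = min cut = 9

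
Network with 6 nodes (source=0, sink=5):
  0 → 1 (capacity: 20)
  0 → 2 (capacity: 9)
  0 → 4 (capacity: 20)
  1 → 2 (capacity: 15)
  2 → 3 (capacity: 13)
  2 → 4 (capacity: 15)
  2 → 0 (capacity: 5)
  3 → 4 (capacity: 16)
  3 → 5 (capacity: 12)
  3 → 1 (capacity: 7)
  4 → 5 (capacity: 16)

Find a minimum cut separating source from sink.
Min cut value = 28, edges: (3,5), (4,5)

Min cut value: 28
Partition: S = [0, 1, 2, 3, 4], T = [5]
Cut edges: (3,5), (4,5)

By max-flow min-cut theorem, max flow = min cut = 28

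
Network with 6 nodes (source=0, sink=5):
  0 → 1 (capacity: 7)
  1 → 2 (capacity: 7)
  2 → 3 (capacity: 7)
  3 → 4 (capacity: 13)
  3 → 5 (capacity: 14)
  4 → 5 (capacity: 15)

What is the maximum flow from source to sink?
Maximum flow = 7

Max flow: 7

Flow assignment:
  0 → 1: 7/7
  1 → 2: 7/7
  2 → 3: 7/7
  3 → 5: 7/14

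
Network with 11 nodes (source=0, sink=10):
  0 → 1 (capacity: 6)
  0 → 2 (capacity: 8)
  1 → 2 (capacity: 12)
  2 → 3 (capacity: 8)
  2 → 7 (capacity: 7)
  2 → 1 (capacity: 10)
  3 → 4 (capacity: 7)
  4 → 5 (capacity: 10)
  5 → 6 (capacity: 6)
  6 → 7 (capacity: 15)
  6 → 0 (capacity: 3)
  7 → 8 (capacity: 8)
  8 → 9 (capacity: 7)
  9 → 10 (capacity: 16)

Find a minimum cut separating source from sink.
Min cut value = 7, edges: (8,9)

Min cut value: 7
Partition: S = [0, 1, 2, 3, 4, 5, 6, 7, 8], T = [9, 10]
Cut edges: (8,9)

By max-flow min-cut theorem, max flow = min cut = 7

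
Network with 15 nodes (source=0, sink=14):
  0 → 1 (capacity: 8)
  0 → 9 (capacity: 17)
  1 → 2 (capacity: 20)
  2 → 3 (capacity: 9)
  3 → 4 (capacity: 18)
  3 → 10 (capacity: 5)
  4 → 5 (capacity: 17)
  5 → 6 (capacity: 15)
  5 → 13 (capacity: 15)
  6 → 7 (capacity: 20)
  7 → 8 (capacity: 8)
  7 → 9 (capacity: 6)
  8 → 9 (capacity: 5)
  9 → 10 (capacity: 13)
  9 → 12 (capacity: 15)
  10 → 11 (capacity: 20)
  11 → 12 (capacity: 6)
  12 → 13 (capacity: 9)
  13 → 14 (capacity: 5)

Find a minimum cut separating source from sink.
Min cut value = 5, edges: (13,14)

Min cut value: 5
Partition: S = [0, 1, 2, 3, 4, 5, 6, 7, 8, 9, 10, 11, 12, 13], T = [14]
Cut edges: (13,14)

By max-flow min-cut theorem, max flow = min cut = 5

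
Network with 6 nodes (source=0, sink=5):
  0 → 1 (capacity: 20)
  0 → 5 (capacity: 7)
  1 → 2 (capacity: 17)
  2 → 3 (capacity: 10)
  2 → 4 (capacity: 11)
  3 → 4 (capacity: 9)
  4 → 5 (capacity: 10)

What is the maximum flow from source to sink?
Maximum flow = 17

Max flow: 17

Flow assignment:
  0 → 1: 10/20
  0 → 5: 7/7
  1 → 2: 10/17
  2 → 4: 10/11
  4 → 5: 10/10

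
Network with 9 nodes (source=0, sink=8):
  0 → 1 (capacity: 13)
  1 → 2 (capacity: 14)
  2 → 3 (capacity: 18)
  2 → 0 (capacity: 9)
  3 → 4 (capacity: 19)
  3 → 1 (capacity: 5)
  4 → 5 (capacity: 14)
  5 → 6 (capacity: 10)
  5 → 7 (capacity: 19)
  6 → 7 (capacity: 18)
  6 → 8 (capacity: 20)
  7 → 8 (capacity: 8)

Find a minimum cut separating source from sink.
Min cut value = 13, edges: (0,1)

Min cut value: 13
Partition: S = [0], T = [1, 2, 3, 4, 5, 6, 7, 8]
Cut edges: (0,1)

By max-flow min-cut theorem, max flow = min cut = 13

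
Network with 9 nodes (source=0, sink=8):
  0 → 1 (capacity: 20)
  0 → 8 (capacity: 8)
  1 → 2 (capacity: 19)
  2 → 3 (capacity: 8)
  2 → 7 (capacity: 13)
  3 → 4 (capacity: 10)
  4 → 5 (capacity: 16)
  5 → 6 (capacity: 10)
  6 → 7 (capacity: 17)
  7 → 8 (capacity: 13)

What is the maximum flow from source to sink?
Maximum flow = 21

Max flow: 21

Flow assignment:
  0 → 1: 13/20
  0 → 8: 8/8
  1 → 2: 13/19
  2 → 3: 6/8
  2 → 7: 7/13
  3 → 4: 6/10
  4 → 5: 6/16
  5 → 6: 6/10
  6 → 7: 6/17
  7 → 8: 13/13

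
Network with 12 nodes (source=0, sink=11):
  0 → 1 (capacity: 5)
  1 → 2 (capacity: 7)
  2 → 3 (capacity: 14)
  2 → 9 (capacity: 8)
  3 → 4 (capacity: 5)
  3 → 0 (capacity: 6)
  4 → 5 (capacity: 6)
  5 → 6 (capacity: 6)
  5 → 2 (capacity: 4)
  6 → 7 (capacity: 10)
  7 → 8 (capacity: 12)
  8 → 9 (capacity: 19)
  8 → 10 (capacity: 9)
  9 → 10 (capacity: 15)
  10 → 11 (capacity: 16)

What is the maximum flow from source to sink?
Maximum flow = 5

Max flow: 5

Flow assignment:
  0 → 1: 5/5
  1 → 2: 5/7
  2 → 9: 5/8
  9 → 10: 5/15
  10 → 11: 5/16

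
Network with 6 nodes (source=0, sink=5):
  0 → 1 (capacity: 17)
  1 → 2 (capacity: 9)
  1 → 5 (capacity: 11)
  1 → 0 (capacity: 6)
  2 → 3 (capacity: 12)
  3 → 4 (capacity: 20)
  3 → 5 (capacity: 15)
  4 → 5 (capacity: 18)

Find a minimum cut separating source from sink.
Min cut value = 17, edges: (0,1)

Min cut value: 17
Partition: S = [0], T = [1, 2, 3, 4, 5]
Cut edges: (0,1)

By max-flow min-cut theorem, max flow = min cut = 17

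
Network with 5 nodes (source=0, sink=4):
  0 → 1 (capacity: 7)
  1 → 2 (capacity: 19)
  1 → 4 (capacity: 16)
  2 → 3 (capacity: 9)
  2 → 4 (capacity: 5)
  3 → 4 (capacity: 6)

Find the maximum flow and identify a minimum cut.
Max flow = 7, Min cut edges: (0,1)

Maximum flow: 7
Minimum cut: (0,1)
Partition: S = [0], T = [1, 2, 3, 4]

Max-flow min-cut theorem verified: both equal 7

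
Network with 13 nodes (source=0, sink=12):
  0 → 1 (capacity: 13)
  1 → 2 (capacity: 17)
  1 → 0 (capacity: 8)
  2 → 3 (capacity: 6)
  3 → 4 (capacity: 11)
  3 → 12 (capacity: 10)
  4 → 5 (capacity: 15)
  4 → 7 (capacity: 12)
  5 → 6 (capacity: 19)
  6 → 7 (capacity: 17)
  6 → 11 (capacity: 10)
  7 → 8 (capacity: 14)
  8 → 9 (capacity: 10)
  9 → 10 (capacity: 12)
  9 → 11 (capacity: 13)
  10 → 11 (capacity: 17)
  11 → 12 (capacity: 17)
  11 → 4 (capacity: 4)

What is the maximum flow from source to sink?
Maximum flow = 6

Max flow: 6

Flow assignment:
  0 → 1: 6/13
  1 → 2: 6/17
  2 → 3: 6/6
  3 → 12: 6/10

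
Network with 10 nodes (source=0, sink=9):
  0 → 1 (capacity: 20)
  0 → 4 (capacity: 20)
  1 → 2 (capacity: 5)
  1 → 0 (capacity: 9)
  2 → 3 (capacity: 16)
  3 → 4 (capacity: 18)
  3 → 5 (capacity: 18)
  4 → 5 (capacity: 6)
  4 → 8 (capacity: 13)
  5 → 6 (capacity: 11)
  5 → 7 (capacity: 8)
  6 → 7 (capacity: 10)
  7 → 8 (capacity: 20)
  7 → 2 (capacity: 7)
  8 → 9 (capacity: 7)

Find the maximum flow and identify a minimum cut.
Max flow = 7, Min cut edges: (8,9)

Maximum flow: 7
Minimum cut: (8,9)
Partition: S = [0, 1, 2, 3, 4, 5, 6, 7, 8], T = [9]

Max-flow min-cut theorem verified: both equal 7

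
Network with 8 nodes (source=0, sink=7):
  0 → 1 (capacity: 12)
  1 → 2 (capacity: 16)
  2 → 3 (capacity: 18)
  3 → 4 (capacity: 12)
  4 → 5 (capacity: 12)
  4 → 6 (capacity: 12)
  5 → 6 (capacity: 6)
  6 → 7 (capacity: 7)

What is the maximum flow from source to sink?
Maximum flow = 7

Max flow: 7

Flow assignment:
  0 → 1: 7/12
  1 → 2: 7/16
  2 → 3: 7/18
  3 → 4: 7/12
  4 → 6: 7/12
  6 → 7: 7/7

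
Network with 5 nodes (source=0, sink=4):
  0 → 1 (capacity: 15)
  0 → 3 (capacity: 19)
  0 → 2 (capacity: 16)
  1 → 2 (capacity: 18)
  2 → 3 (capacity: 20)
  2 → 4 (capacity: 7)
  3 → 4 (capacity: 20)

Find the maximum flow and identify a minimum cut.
Max flow = 27, Min cut edges: (2,4), (3,4)

Maximum flow: 27
Minimum cut: (2,4), (3,4)
Partition: S = [0, 1, 2, 3], T = [4]

Max-flow min-cut theorem verified: both equal 27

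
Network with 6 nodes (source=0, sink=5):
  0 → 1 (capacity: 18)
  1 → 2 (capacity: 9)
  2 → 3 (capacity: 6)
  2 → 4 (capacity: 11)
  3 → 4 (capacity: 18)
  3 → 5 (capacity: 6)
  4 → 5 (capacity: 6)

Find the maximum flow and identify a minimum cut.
Max flow = 9, Min cut edges: (1,2)

Maximum flow: 9
Minimum cut: (1,2)
Partition: S = [0, 1], T = [2, 3, 4, 5]

Max-flow min-cut theorem verified: both equal 9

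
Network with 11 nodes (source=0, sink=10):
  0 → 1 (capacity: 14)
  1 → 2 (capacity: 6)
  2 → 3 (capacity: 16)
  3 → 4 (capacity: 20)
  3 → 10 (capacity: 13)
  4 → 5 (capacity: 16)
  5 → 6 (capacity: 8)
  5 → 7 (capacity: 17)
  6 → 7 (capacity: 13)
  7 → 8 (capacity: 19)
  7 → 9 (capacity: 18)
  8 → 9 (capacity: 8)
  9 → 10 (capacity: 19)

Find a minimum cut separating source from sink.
Min cut value = 6, edges: (1,2)

Min cut value: 6
Partition: S = [0, 1], T = [2, 3, 4, 5, 6, 7, 8, 9, 10]
Cut edges: (1,2)

By max-flow min-cut theorem, max flow = min cut = 6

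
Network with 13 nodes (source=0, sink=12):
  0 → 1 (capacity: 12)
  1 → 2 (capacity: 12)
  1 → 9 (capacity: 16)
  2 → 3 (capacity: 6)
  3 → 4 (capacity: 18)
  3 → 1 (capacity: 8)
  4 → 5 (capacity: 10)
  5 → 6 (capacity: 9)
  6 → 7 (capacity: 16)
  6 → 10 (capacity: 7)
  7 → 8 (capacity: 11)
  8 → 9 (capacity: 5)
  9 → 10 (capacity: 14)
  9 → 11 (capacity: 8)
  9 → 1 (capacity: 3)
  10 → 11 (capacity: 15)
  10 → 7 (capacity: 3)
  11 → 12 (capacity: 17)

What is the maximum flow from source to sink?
Maximum flow = 12

Max flow: 12

Flow assignment:
  0 → 1: 12/12
  1 → 9: 12/16
  9 → 10: 4/14
  9 → 11: 8/8
  10 → 11: 4/15
  11 → 12: 12/17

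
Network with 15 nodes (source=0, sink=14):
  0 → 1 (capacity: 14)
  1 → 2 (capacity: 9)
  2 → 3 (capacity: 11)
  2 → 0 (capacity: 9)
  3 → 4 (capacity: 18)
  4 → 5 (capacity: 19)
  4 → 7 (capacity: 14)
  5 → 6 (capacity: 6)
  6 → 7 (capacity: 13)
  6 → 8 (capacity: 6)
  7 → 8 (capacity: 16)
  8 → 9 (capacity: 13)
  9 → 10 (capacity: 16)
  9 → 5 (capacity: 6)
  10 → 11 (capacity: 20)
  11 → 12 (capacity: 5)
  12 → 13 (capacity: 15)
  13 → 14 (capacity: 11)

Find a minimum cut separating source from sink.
Min cut value = 5, edges: (11,12)

Min cut value: 5
Partition: S = [0, 1, 2, 3, 4, 5, 6, 7, 8, 9, 10, 11], T = [12, 13, 14]
Cut edges: (11,12)

By max-flow min-cut theorem, max flow = min cut = 5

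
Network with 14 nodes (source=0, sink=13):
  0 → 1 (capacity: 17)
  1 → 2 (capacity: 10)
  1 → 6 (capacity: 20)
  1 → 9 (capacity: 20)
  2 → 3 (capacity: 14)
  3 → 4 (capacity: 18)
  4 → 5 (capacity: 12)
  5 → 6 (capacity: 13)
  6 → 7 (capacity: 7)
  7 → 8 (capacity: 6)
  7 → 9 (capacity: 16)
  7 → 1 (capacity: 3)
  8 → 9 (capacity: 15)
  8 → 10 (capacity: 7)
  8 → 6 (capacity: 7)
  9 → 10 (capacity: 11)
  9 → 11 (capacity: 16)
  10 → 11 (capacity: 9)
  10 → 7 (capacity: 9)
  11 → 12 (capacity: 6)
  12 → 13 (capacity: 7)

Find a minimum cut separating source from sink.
Min cut value = 6, edges: (11,12)

Min cut value: 6
Partition: S = [0, 1, 2, 3, 4, 5, 6, 7, 8, 9, 10, 11], T = [12, 13]
Cut edges: (11,12)

By max-flow min-cut theorem, max flow = min cut = 6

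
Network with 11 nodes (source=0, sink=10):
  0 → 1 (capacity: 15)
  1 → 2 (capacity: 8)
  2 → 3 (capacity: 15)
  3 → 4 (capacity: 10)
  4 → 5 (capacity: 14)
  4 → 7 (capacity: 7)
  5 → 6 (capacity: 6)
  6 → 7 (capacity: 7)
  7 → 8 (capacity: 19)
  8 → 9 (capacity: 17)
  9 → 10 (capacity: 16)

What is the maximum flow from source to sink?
Maximum flow = 8

Max flow: 8

Flow assignment:
  0 → 1: 8/15
  1 → 2: 8/8
  2 → 3: 8/15
  3 → 4: 8/10
  4 → 5: 1/14
  4 → 7: 7/7
  5 → 6: 1/6
  6 → 7: 1/7
  7 → 8: 8/19
  8 → 9: 8/17
  9 → 10: 8/16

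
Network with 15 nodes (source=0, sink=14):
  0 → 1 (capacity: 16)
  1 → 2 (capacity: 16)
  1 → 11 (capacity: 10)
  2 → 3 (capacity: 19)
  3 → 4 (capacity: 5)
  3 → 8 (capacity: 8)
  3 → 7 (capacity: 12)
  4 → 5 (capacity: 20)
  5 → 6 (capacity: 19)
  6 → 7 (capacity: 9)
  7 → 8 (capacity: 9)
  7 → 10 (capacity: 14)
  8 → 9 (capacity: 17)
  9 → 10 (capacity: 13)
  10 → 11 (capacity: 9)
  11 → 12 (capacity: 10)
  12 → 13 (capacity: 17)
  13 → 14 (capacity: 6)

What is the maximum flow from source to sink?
Maximum flow = 6

Max flow: 6

Flow assignment:
  0 → 1: 6/16
  1 → 2: 6/16
  2 → 3: 6/19
  3 → 7: 6/12
  7 → 10: 6/14
  10 → 11: 6/9
  11 → 12: 6/10
  12 → 13: 6/17
  13 → 14: 6/6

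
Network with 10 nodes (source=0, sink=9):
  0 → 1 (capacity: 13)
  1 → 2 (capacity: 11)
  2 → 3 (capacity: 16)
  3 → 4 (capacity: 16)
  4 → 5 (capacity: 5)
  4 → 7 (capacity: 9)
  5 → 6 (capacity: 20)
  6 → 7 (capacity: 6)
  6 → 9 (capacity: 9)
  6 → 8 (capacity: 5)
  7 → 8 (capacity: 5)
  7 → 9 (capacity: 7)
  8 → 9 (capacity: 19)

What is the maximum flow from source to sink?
Maximum flow = 11

Max flow: 11

Flow assignment:
  0 → 1: 11/13
  1 → 2: 11/11
  2 → 3: 11/16
  3 → 4: 11/16
  4 → 5: 2/5
  4 → 7: 9/9
  5 → 6: 2/20
  6 → 9: 2/9
  7 → 8: 2/5
  7 → 9: 7/7
  8 → 9: 2/19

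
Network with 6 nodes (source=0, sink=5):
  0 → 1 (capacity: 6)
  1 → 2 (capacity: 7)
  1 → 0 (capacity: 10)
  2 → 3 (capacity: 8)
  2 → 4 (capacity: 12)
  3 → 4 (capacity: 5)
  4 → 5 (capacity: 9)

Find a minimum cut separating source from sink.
Min cut value = 6, edges: (0,1)

Min cut value: 6
Partition: S = [0], T = [1, 2, 3, 4, 5]
Cut edges: (0,1)

By max-flow min-cut theorem, max flow = min cut = 6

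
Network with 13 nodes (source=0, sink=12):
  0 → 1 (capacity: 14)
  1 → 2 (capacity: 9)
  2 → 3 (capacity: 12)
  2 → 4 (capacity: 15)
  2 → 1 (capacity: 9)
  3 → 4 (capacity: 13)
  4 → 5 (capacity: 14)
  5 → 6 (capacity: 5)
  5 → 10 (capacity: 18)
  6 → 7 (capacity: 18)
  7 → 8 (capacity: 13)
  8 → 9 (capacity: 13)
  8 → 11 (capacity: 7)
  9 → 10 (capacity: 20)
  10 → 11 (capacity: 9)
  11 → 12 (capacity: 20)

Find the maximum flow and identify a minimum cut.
Max flow = 9, Min cut edges: (1,2)

Maximum flow: 9
Minimum cut: (1,2)
Partition: S = [0, 1], T = [2, 3, 4, 5, 6, 7, 8, 9, 10, 11, 12]

Max-flow min-cut theorem verified: both equal 9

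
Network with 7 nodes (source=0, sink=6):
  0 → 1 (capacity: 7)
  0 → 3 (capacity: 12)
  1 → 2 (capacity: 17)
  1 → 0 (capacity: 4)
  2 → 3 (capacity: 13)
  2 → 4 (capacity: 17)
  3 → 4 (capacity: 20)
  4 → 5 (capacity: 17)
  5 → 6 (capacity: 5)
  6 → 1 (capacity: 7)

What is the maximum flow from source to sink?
Maximum flow = 5

Max flow: 5

Flow assignment:
  0 → 1: 5/7
  1 → 2: 5/17
  2 → 4: 5/17
  4 → 5: 5/17
  5 → 6: 5/5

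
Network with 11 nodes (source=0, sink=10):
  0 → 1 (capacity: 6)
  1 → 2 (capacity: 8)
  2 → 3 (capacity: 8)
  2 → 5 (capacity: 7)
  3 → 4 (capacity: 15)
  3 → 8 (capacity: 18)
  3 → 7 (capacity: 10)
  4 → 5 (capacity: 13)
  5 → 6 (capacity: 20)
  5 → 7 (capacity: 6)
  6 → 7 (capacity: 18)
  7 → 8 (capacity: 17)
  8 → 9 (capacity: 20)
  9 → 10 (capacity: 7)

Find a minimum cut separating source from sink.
Min cut value = 6, edges: (0,1)

Min cut value: 6
Partition: S = [0], T = [1, 2, 3, 4, 5, 6, 7, 8, 9, 10]
Cut edges: (0,1)

By max-flow min-cut theorem, max flow = min cut = 6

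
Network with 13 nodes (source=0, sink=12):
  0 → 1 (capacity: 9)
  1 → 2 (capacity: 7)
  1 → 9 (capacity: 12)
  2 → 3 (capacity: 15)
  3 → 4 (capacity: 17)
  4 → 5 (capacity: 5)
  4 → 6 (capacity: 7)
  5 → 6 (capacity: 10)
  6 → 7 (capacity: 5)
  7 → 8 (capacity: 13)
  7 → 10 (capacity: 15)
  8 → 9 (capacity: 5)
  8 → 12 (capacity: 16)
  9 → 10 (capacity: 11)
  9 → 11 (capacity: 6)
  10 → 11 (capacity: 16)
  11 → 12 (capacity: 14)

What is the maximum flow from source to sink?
Maximum flow = 9

Max flow: 9

Flow assignment:
  0 → 1: 9/9
  1 → 9: 9/12
  9 → 10: 3/11
  9 → 11: 6/6
  10 → 11: 3/16
  11 → 12: 9/14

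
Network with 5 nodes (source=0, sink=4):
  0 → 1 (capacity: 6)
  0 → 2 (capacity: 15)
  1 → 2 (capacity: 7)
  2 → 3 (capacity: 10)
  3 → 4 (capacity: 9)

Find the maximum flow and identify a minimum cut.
Max flow = 9, Min cut edges: (3,4)

Maximum flow: 9
Minimum cut: (3,4)
Partition: S = [0, 1, 2, 3], T = [4]

Max-flow min-cut theorem verified: both equal 9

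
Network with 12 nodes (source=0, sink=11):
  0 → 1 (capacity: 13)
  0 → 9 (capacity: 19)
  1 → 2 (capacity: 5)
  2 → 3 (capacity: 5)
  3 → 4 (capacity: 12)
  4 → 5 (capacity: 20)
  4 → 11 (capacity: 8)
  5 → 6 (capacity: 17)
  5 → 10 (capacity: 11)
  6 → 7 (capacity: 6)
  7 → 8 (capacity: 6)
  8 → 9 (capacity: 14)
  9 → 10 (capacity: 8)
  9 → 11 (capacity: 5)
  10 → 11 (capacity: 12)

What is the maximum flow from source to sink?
Maximum flow = 18

Max flow: 18

Flow assignment:
  0 → 1: 5/13
  0 → 9: 13/19
  1 → 2: 5/5
  2 → 3: 5/5
  3 → 4: 5/12
  4 → 11: 5/8
  9 → 10: 8/8
  9 → 11: 5/5
  10 → 11: 8/12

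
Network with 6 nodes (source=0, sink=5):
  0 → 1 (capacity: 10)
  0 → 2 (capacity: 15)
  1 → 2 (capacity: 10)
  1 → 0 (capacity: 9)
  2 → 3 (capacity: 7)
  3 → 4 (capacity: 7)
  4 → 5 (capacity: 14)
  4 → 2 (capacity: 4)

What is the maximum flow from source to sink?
Maximum flow = 7

Max flow: 7

Flow assignment:
  0 → 1: 7/10
  1 → 2: 7/10
  2 → 3: 7/7
  3 → 4: 7/7
  4 → 5: 7/14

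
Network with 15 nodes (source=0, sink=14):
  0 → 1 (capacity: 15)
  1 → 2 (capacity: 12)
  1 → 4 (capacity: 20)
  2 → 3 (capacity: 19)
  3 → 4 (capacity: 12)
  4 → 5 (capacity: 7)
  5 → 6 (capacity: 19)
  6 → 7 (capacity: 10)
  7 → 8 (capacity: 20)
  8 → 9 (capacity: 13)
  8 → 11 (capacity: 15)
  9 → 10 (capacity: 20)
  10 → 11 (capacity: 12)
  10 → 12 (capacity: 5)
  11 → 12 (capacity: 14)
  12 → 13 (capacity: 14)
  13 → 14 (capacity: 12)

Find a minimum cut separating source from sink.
Min cut value = 7, edges: (4,5)

Min cut value: 7
Partition: S = [0, 1, 2, 3, 4], T = [5, 6, 7, 8, 9, 10, 11, 12, 13, 14]
Cut edges: (4,5)

By max-flow min-cut theorem, max flow = min cut = 7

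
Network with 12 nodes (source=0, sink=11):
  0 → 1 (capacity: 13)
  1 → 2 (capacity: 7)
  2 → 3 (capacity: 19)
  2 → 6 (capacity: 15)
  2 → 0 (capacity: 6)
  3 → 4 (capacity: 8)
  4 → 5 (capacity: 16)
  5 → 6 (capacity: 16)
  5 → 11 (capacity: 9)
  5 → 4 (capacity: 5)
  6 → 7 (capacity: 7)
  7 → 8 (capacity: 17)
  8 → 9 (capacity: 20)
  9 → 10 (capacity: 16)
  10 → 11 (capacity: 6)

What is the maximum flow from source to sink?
Maximum flow = 7

Max flow: 7

Flow assignment:
  0 → 1: 7/13
  1 → 2: 7/7
  2 → 3: 7/19
  3 → 4: 7/8
  4 → 5: 7/16
  5 → 11: 7/9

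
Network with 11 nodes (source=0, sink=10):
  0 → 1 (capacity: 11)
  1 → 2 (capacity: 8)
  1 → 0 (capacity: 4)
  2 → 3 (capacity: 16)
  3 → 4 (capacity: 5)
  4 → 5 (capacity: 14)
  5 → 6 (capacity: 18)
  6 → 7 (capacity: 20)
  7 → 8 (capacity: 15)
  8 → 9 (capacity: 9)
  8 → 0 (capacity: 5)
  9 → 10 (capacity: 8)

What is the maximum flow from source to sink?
Maximum flow = 5

Max flow: 5

Flow assignment:
  0 → 1: 5/11
  1 → 2: 5/8
  2 → 3: 5/16
  3 → 4: 5/5
  4 → 5: 5/14
  5 → 6: 5/18
  6 → 7: 5/20
  7 → 8: 5/15
  8 → 9: 5/9
  9 → 10: 5/8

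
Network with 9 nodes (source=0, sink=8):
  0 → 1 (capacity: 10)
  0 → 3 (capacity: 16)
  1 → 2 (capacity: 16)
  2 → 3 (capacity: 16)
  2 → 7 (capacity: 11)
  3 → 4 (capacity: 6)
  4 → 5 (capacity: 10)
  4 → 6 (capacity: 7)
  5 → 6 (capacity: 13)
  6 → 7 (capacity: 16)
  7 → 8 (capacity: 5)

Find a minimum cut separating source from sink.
Min cut value = 5, edges: (7,8)

Min cut value: 5
Partition: S = [0, 1, 2, 3, 4, 5, 6, 7], T = [8]
Cut edges: (7,8)

By max-flow min-cut theorem, max flow = min cut = 5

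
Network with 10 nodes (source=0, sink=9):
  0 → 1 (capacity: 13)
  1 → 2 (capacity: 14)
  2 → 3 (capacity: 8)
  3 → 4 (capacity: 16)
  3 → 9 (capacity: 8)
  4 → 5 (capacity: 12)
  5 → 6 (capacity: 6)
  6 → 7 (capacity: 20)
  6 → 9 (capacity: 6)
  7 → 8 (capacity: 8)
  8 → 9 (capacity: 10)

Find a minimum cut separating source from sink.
Min cut value = 8, edges: (2,3)

Min cut value: 8
Partition: S = [0, 1, 2], T = [3, 4, 5, 6, 7, 8, 9]
Cut edges: (2,3)

By max-flow min-cut theorem, max flow = min cut = 8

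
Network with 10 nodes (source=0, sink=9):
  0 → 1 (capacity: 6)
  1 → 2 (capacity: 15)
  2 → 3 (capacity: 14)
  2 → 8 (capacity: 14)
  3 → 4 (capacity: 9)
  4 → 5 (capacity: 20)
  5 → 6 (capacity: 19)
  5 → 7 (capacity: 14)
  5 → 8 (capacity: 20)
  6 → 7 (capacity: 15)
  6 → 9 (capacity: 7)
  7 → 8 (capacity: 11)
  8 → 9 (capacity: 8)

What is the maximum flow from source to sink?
Maximum flow = 6

Max flow: 6

Flow assignment:
  0 → 1: 6/6
  1 → 2: 6/15
  2 → 8: 6/14
  8 → 9: 6/8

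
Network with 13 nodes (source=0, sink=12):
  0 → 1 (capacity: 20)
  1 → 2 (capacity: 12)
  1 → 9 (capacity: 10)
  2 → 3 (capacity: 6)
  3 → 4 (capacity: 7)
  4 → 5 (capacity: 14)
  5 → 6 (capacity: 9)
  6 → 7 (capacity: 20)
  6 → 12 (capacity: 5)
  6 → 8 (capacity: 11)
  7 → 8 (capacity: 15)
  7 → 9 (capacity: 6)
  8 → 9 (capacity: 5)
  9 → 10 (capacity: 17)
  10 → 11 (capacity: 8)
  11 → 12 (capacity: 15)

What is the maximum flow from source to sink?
Maximum flow = 13

Max flow: 13

Flow assignment:
  0 → 1: 13/20
  1 → 2: 5/12
  1 → 9: 8/10
  2 → 3: 5/6
  3 → 4: 5/7
  4 → 5: 5/14
  5 → 6: 5/9
  6 → 12: 5/5
  9 → 10: 8/17
  10 → 11: 8/8
  11 → 12: 8/15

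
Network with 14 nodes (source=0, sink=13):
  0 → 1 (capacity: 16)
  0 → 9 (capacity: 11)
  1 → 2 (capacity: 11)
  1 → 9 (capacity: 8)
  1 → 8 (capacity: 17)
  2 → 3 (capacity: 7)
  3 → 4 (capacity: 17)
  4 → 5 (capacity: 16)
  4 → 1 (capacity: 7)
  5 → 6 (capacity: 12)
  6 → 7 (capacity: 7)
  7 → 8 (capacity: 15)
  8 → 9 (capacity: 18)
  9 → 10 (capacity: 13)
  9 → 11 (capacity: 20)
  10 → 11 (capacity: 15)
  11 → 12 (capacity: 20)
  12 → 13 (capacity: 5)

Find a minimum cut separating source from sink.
Min cut value = 5, edges: (12,13)

Min cut value: 5
Partition: S = [0, 1, 2, 3, 4, 5, 6, 7, 8, 9, 10, 11, 12], T = [13]
Cut edges: (12,13)

By max-flow min-cut theorem, max flow = min cut = 5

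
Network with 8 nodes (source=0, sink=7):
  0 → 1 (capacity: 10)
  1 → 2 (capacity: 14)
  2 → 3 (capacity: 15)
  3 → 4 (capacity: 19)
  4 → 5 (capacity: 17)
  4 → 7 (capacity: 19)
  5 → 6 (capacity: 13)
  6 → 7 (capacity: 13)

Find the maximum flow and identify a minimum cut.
Max flow = 10, Min cut edges: (0,1)

Maximum flow: 10
Minimum cut: (0,1)
Partition: S = [0], T = [1, 2, 3, 4, 5, 6, 7]

Max-flow min-cut theorem verified: both equal 10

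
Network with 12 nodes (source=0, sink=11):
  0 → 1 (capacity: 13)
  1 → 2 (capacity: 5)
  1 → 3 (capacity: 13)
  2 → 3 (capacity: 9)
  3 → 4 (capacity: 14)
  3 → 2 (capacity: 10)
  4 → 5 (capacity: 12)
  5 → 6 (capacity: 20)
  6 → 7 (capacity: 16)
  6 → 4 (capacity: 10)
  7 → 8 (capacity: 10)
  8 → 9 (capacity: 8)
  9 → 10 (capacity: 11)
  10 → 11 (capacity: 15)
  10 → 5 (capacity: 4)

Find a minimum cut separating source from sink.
Min cut value = 8, edges: (8,9)

Min cut value: 8
Partition: S = [0, 1, 2, 3, 4, 5, 6, 7, 8], T = [9, 10, 11]
Cut edges: (8,9)

By max-flow min-cut theorem, max flow = min cut = 8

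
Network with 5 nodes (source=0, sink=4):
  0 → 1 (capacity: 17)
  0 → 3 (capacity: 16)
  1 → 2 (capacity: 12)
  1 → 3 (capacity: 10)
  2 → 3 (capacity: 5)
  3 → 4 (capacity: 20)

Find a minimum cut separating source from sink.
Min cut value = 20, edges: (3,4)

Min cut value: 20
Partition: S = [0, 1, 2, 3], T = [4]
Cut edges: (3,4)

By max-flow min-cut theorem, max flow = min cut = 20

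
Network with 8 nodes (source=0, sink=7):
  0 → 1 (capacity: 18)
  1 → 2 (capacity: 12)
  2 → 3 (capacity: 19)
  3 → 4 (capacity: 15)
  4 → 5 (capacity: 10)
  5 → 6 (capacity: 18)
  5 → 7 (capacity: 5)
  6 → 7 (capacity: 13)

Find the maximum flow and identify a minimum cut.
Max flow = 10, Min cut edges: (4,5)

Maximum flow: 10
Minimum cut: (4,5)
Partition: S = [0, 1, 2, 3, 4], T = [5, 6, 7]

Max-flow min-cut theorem verified: both equal 10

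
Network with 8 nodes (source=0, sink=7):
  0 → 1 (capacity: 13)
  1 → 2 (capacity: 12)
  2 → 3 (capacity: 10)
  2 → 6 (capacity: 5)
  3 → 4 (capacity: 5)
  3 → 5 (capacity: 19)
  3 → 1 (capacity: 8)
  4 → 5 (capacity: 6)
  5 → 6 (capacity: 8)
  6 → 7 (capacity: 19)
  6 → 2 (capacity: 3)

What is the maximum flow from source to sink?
Maximum flow = 12

Max flow: 12

Flow assignment:
  0 → 1: 12/13
  1 → 2: 12/12
  2 → 3: 7/10
  2 → 6: 5/5
  3 → 5: 7/19
  5 → 6: 7/8
  6 → 7: 12/19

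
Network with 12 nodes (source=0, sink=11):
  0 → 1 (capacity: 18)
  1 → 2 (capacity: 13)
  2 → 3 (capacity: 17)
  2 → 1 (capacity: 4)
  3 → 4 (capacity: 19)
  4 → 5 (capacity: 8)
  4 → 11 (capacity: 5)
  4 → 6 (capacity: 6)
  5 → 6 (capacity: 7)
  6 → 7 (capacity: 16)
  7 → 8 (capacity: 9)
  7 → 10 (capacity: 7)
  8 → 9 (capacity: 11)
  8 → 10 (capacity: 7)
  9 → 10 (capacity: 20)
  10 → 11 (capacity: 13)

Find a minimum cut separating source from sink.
Min cut value = 13, edges: (1,2)

Min cut value: 13
Partition: S = [0, 1], T = [2, 3, 4, 5, 6, 7, 8, 9, 10, 11]
Cut edges: (1,2)

By max-flow min-cut theorem, max flow = min cut = 13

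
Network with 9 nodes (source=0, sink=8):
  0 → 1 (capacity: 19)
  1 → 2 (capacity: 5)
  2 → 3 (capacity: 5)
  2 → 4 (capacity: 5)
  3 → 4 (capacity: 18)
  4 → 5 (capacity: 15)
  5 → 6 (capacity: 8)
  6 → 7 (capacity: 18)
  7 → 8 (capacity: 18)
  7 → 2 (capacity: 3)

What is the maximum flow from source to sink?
Maximum flow = 5

Max flow: 5

Flow assignment:
  0 → 1: 5/19
  1 → 2: 5/5
  2 → 4: 5/5
  4 → 5: 5/15
  5 → 6: 5/8
  6 → 7: 5/18
  7 → 8: 5/18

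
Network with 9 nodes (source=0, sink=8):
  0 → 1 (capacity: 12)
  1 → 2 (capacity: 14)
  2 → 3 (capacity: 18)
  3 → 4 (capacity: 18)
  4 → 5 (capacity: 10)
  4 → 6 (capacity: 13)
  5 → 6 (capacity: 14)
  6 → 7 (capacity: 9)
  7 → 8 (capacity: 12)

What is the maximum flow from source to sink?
Maximum flow = 9

Max flow: 9

Flow assignment:
  0 → 1: 9/12
  1 → 2: 9/14
  2 → 3: 9/18
  3 → 4: 9/18
  4 → 6: 9/13
  6 → 7: 9/9
  7 → 8: 9/12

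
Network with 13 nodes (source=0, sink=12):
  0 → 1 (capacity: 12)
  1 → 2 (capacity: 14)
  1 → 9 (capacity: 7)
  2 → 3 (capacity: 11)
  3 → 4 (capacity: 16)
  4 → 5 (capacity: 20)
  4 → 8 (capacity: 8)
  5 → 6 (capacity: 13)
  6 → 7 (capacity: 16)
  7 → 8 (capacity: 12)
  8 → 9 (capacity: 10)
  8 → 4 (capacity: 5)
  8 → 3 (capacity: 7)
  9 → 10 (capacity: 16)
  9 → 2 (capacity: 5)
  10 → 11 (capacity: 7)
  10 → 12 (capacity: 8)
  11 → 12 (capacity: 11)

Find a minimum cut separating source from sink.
Min cut value = 12, edges: (0,1)

Min cut value: 12
Partition: S = [0], T = [1, 2, 3, 4, 5, 6, 7, 8, 9, 10, 11, 12]
Cut edges: (0,1)

By max-flow min-cut theorem, max flow = min cut = 12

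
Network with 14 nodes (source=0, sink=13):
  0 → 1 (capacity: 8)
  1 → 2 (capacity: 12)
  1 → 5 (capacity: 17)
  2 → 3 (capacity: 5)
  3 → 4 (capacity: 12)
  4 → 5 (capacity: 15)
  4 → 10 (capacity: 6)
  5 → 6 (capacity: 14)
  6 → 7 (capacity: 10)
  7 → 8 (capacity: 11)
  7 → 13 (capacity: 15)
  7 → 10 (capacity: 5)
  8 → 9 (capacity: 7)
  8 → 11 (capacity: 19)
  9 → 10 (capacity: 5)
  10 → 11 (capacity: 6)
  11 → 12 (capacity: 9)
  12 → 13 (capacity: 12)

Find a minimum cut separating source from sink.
Min cut value = 8, edges: (0,1)

Min cut value: 8
Partition: S = [0], T = [1, 2, 3, 4, 5, 6, 7, 8, 9, 10, 11, 12, 13]
Cut edges: (0,1)

By max-flow min-cut theorem, max flow = min cut = 8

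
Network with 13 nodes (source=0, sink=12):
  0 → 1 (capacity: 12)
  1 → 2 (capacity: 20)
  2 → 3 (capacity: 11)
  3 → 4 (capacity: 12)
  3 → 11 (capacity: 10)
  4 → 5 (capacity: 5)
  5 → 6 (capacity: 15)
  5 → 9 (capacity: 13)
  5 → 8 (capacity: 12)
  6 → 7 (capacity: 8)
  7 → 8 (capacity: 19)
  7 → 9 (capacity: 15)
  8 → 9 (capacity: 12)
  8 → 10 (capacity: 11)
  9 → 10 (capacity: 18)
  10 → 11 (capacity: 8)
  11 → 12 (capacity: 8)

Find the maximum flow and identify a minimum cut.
Max flow = 8, Min cut edges: (11,12)

Maximum flow: 8
Minimum cut: (11,12)
Partition: S = [0, 1, 2, 3, 4, 5, 6, 7, 8, 9, 10, 11], T = [12]

Max-flow min-cut theorem verified: both equal 8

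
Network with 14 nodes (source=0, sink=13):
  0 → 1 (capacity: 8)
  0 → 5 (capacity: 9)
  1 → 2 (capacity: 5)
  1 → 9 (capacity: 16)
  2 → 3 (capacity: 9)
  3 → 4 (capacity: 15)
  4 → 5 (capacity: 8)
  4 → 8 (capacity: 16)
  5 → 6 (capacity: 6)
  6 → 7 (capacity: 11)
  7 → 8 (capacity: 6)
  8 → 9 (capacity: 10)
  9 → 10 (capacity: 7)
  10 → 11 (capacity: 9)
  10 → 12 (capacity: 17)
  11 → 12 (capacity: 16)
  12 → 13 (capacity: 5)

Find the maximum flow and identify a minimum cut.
Max flow = 5, Min cut edges: (12,13)

Maximum flow: 5
Minimum cut: (12,13)
Partition: S = [0, 1, 2, 3, 4, 5, 6, 7, 8, 9, 10, 11, 12], T = [13]

Max-flow min-cut theorem verified: both equal 5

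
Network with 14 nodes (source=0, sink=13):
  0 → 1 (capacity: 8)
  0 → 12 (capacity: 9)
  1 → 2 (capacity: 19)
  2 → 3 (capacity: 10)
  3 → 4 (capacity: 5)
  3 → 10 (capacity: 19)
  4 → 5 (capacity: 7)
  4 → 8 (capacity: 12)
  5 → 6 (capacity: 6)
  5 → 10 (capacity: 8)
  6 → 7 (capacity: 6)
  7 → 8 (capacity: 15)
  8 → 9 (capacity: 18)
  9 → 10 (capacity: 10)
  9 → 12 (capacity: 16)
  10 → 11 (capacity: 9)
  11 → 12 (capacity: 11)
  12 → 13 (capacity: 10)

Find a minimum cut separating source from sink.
Min cut value = 10, edges: (12,13)

Min cut value: 10
Partition: S = [0, 1, 2, 3, 4, 5, 6, 7, 8, 9, 10, 11, 12], T = [13]
Cut edges: (12,13)

By max-flow min-cut theorem, max flow = min cut = 10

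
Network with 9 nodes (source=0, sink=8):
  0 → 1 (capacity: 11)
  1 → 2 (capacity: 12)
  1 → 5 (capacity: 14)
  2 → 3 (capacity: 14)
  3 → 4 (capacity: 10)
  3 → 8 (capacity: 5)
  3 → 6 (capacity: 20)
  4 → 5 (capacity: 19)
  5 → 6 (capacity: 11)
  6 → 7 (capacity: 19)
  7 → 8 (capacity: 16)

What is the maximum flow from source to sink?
Maximum flow = 11

Max flow: 11

Flow assignment:
  0 → 1: 11/11
  1 → 2: 5/12
  1 → 5: 6/14
  2 → 3: 5/14
  3 → 8: 5/5
  5 → 6: 6/11
  6 → 7: 6/19
  7 → 8: 6/16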